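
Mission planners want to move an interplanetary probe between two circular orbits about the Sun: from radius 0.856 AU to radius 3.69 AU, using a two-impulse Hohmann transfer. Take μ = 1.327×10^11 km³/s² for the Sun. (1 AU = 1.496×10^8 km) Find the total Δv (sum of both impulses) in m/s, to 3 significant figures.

In km: r₁ = 0.856 × 1.496×10^8 = 1.280576×10^8 km; r₂ = 3.69 × 1.496×10^8 = 5.52024×10^8 km.
The Hohmann ellipse has a_t = (r₁ + r₂)/2 = 3.400408×10^8 km.
At r₁ the circular-orbit speed is v₁ = √(μ/r₁) = 32.191 km/s.
Transfer-orbit speed at r₁ (vis-viva equation): v_p = √[μ(2/r₁ − 1/a_t)] = 41.015 km/s.
First burn Δv₁ = |v_p − v₁| = 8.824 km/s.
At r₂, v₂ = √(μ/r₂) = 15.5045 km/s.
Transfer-orbit speed at r₂: v_a = √[μ(2/r₂ − 1/a_t)] = 9.51467 km/s.
Second burn Δv₂ = |v₂ − v_a| = 5.990 km/s.
Total Δv = Δv₁ + Δv₂ = 14.81 km/s.

Δv = 14800 m/s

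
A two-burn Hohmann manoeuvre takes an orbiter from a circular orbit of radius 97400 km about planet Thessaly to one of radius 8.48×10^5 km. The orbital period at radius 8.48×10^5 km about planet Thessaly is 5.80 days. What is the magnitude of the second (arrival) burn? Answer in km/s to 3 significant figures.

From Kepler's third law T² = 4π²r³/μ at r = 8.48×10^5 km, T = 5.80 days = 5.80 × 86400 s = 5.0112×10^5 s: μ = 4π²r³/T² = 9.58658×10^7 km³/s².
The Hohmann ellipse has a_t = (r₁ + r₂)/2 = 4.727×10^5 km.
Circular speed at r = 8.480×10^5 km: v_c = √(μ/r) = 10.632 km/s.
Transfer-orbit speed at the same r (vis-viva, a = a_t): v_t = √[μ(2/r − 1/a_t)] = 4.8264 km/s.
Δv₂ = |v_t − v_c| = |4.8264 − 10.632| = 5.806 km/s.

Δv₂ = 5.81 km/s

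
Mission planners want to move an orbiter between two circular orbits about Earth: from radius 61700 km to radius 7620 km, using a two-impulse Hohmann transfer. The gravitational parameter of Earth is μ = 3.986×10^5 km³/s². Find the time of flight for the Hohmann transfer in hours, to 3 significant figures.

t = 8.92 hours

The Hohmann ellipse has a_t = (r₁ + r₂)/2 = 34660 km.
By Kepler's third law the transfer-orbit period is T = 2π√(a_t³/μ), so t = T/2 = 32110 s.
Converting: 32110 s ÷ 3600 s/hour = 8.92 hours.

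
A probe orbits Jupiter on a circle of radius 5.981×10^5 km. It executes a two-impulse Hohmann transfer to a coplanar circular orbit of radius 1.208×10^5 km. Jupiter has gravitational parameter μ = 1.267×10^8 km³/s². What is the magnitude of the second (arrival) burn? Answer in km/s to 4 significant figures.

The Hohmann ellipse has a_t = (r₁ + r₂)/2 = 3.5945×10^5 km.
On the circular orbit at r = 1.208×10^5 km, v_c = √(μ/r) = 32.39 km/s.
Vis-viva on the transfer ellipse at r = 1.208×10^5 km gives v_t = √[μ(2/r − 1/a_t)] = 41.78 km/s.
Δv₂ = |v_t − v_c| = |41.78 − 32.39| = 9.390 km/s.

Δv₂ = 9.390 km/s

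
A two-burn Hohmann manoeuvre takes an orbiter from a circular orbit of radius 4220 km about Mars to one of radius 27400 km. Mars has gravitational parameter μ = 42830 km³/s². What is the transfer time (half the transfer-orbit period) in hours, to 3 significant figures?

t = 8.38 hours

Transfer-ellipse semi-major axis a_t = (r₁ + r₂)/2 = (4220 + 27400)/2 = 15810 km.
Half the transfer-orbit period gives t = π√(a_t³/μ) = 30180 s.
Converting: 30180 s ÷ 3600 s/hour = 8.38 hours.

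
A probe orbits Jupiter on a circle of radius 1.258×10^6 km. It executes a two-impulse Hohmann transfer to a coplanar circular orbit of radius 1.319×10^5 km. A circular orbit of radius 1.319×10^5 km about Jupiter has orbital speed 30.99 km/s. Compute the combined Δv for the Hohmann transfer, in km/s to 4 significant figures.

From the circular-orbit relation v² = μ/r at r = 1.319×10^5 km: μ = v²r = (30.99)² × 1.319×10^5 = 1.26674×10^8 km³/s².
The Hohmann ellipse has a_t = (r₁ + r₂)/2 = 6.9495×10^5 km.
At r₁ the circular-orbit speed is v₁ = √(μ/r₁) = 10.035 km/s.
Transfer-orbit speed at r₁ (vis-viva): v_a = √[μ(2/r₁ − 1/a_t)] = 4.3717 km/s.
First burn Δv₁ = |v_a − v₁| = 5.663 km/s.
At r₂, v₂ = √(μ/r₂) = 30.99 km/s.
Transfer-orbit speed at r₂: v_p = √[μ(2/r₂ − 1/a_t)] = 41.70 km/s.
Second burn Δv₂ = |v₂ − v_p| = 10.71 km/s.
Δv = Δv₁ + Δv₂ = 5.663 + 10.71 = 16.37 km/s.

Δv = 16.37 km/s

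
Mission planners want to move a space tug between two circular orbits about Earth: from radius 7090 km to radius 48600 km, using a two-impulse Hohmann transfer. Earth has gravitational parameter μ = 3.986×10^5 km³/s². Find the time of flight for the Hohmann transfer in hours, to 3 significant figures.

t = 6.42 hours

Transfer-ellipse semi-major axis a_t = (r₁ + r₂)/2 = (7090 + 48600)/2 = 27845 km.
By Kepler's third law the transfer-orbit period is T = 2π√(a_t³/μ), so t = T/2 = 23120 s.
Converting: 23120 s ÷ 3600 s/hour = 6.42 hours.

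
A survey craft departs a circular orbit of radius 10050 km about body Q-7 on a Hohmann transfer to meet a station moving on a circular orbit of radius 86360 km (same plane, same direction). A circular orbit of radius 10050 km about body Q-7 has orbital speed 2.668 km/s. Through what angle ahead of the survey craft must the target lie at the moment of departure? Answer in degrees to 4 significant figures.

From the circular-orbit relation v² = μ/r at r = 10050 km: μ = v²r = (2.668)² × 10050 = 71538.2 km³/s².
Semi-major axis of the transfer orbit: a_t = (10050 + 86360)/2 = 48205 km.
Transfer time t = π√(a_t³/μ) = 1.243137×10^5 s.
The target's mean motion on its circular orbit is ω₂ = √(μ/r₂³) = 1.053901×10^-5 rad/s.
Angle swept by the target during transfer: ω₂·t = 1.31014 rad = 75.07°.
The survey craft traverses 180° on the transfer ellipse, so the target must lead by 180° − 75.07° = 104.9°.

φ = 104.9°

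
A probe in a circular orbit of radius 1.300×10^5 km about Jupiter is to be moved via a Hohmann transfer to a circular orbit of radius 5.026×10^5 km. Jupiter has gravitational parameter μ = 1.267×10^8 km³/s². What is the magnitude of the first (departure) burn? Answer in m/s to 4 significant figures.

Δv₁ = 8134 m/s

The Hohmann ellipse has a_t = (r₁ + r₂)/2 = 3.163×10^5 km.
On the circular orbit at r = 1.300×10^5 km, v_c = √(μ/r) = 31.219 km/s.
Vis-viva on the transfer ellipse at r = 1.300×10^5 km gives v_t = √[μ(2/r − 1/a_t)] = 39.353 km/s.
Δv₁ = |v_t − v_c| = |39.353 − 31.219| = 8.134 km/s.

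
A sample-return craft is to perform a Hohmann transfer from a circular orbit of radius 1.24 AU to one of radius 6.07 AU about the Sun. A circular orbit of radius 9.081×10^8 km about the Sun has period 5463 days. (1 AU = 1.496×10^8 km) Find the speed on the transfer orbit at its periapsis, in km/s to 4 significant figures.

v = 34.47 km/s

From Kepler's third law T² = 4π²r³/μ at r = 9.081×10^8 km, T = 5463 days = 5463 × 86400 s = 4.720032×10^8 s: μ = 4π²r³/T² = 1.32700×10^11 km³/s².
In km: r₁ = 1.24 × 1.496×10^8 = 1.85504×10^8 km; r₂ = 6.07 × 1.496×10^8 = 9.08072×10^8 km.
Semi-major axis of the transfer orbit: a_t = (1.85504×10^8 + 9.08072×10^8)/2 = 5.46788×10^8 km.
The periapsis of the transfer ellipse is at r = 1.85504×10^8 km.
Vis-viva: v = √[μ(2/r − 1/a_t)] = √[1.32700×10^11 × (2/1.85504×10^8 − 1/5.46788×10^8)] = 34.47 km/s.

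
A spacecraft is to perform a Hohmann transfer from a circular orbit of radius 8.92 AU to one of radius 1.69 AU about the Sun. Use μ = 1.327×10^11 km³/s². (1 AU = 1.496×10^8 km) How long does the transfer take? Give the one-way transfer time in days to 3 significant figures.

In km: r₁ = 8.92 × 1.496×10^8 = 1.334432×10^9 km; r₂ = 1.69 × 1.496×10^8 = 2.52824×10^8 km.
Transfer-ellipse semi-major axis a_t = (r₁ + r₂)/2 = (1.334432×10^9 + 2.52824×10^8)/2 = 7.93628×10^8 km.
Half the transfer-orbit period gives t = π√(a_t³/μ) = 1.928×10^8 s.
Converting: 1.928×10^8 s ÷ 86400 s/day = 2230 days.

t = 2230 days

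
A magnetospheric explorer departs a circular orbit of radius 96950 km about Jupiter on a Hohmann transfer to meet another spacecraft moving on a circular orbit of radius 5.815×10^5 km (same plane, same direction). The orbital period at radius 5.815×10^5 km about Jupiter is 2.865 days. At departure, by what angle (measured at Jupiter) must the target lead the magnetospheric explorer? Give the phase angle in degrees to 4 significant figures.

From Kepler's third law T² = 4π²r³/μ at r = 5.815×10^5 km, T = 2.865 days = 2.865 × 86400 s = 2.47536×10^5 s: μ = 4π²r³/T² = 1.26687×10^8 km³/s².
Transfer-ellipse semi-major axis a_t = (r₁ + r₂)/2 = (96950 + 5.815×10^5)/2 = 3.39225×10^5 km.
The half-period of the transfer ellipse is t = π√(a_t³/μ) = 55146 s.
The target's mean motion on its circular orbit is ω₂ = √(μ/r₂³) = 2.5383×10^-5 rad/s.
Angle swept by the target during transfer: ω₂·t = 1.3998 rad = 80.20°.
The magnetospheric explorer traverses 180° on the transfer ellipse, so the target must lead by 180° − 80.20° = 99.80°.

φ = 99.80°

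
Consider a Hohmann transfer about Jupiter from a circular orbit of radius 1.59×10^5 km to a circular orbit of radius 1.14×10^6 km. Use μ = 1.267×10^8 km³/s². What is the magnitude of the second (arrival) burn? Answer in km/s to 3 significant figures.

Δv₂ = 5.33 km/s

Transfer-ellipse semi-major axis a_t = (r₁ + r₂)/2 = (1.590×10^5 + 1.140×10^6)/2 = 6.495×10^5 km.
On the circular orbit at r = 1.140×10^6 km, v_c = √(μ/r) = 10.542 km/s.
Vis-viva on the transfer ellipse at r = 1.140×10^6 km gives v_t = √[μ(2/r − 1/a_t)] = 5.2161 km/s.
Δv₂ = |v_t − v_c| = |5.2161 − 10.542| = 5.326 km/s.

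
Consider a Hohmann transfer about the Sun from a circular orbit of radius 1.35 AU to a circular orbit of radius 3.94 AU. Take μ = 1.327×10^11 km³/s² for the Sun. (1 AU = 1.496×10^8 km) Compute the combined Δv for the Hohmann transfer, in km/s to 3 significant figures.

In km: r₁ = 1.35 × 1.496×10^8 = 2.0196×10^8 km; r₂ = 3.94 × 1.496×10^8 = 5.89424×10^8 km.
Transfer-ellipse semi-major axis a_t = (r₁ + r₂)/2 = (2.0196×10^8 + 5.89424×10^8)/2 = 3.95692×10^8 km.
At r₁ the circular-orbit speed is v₁ = √(μ/r₁) = 25.633 km/s.
Transfer-orbit speed at r₁ (vis-viva equation): v_p = √[μ(2/r₁ − 1/a_t)] = 31.285 km/s.
First burn Δv₁ = |v_p − v₁| = 5.652 km/s.
Circular speed at r₂: v₂ = √(μ/r₂) = 15.005 km/s.
Transfer-orbit speed at r₂: v_a = √[μ(2/r₂ − 1/a_t)] = 10.720 km/s.
Second burn Δv₂ = |v₂ − v_a| = 4.285 km/s.
Total Δv = Δv₁ + Δv₂ = 9.937 km/s.

Δv = 9.94 km/s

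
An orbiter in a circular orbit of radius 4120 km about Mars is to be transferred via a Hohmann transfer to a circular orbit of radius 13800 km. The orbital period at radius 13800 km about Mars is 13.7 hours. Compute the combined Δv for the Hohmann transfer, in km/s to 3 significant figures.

Δv = 1.34 km/s

From Kepler's third law T² = 4π²r³/μ at r = 13800 km, T = 13.7 hours = 13.7 × 3600 s = 49320 s: μ = 4π²r³/T² = 42653.1 km³/s².
Transfer-ellipse semi-major axis a_t = (r₁ + r₂)/2 = (4120 + 13800)/2 = 8960 km.
Circular speed at r₁: v₁ = √(μ/r₁) = √(42653.1/4120) = 3.21756 km/s.
On the transfer ellipse at r₁, vis-viva equation gives v_p = √[μ(2/r₁ − 1/a_t)] = 3.99312 km/s.
First burn Δv₁ = |v_p − v₁| = 0.77556 km/s.
Circular speed at r₂: v₂ = √(μ/r₂) = 1.75807 km/s.
Transfer-orbit speed at r₂: v_a = √[μ(2/r₂ − 1/a_t)] = 1.19215 km/s.
Second burn Δv₂ = |v₂ − v_a| = 0.56592 km/s.
Total Δv = Δv₁ + Δv₂ = 1.341 km/s.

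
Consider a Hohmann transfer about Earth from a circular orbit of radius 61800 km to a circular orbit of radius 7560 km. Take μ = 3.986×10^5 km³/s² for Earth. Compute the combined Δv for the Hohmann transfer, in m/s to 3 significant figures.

The Hohmann ellipse has a_t = (r₁ + r₂)/2 = 34680 km.
Circular speed at r₁: v₁ = √(μ/r₁) = √(3.986×10^5/61800) = 2.540 km/s.
Transfer-orbit speed at r₁ (vis-viva): v_a = √[μ(2/r₁ − 1/a_t)] = 1.186 km/s.
First burn Δv₁ = |v_a − v₁| = 1.354 km/s.
Circular speed at r₂: v₂ = √(μ/r₂) = 7.261 km/s.
Transfer-orbit speed at r₂: v_p = √[μ(2/r₂ − 1/a_t)] = 9.693 km/s.
Second burn Δv₂ = |v₂ − v_p| = 2.432 km/s.
Total Δv = Δv₁ + Δv₂ = 3.786 km/s.

Δv = 3790 m/s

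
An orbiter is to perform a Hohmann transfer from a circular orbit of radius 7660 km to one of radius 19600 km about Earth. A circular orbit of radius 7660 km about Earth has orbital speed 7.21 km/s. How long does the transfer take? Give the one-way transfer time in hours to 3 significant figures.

t = 2.20 hours

From the circular-orbit relation v² = μ/r at r = 7660 km: μ = v²r = (7.21)² × 7660 = 3.98198×10^5 km³/s².
The Hohmann ellipse has a_t = (r₁ + r₂)/2 = 13630 km.
By Kepler's third law the transfer-orbit period is T = 2π√(a_t³/μ), so t = T/2 = 7922 s.
Converting: 7922 s ÷ 3600 s/hour = 2.20 hours.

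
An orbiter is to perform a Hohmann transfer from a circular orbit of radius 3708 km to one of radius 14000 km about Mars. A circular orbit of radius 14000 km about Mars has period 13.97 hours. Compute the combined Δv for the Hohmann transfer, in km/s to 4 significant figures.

From Kepler's third law T² = 4π²r³/μ at r = 14000 km, T = 13.97 hours = 13.97 × 3600 s = 50292 s: μ = 4π²r³/T² = 42829.8 km³/s².
Semi-major axis of the transfer orbit: a_t = (3708 + 14000)/2 = 8854 km.
Circular speed at r₁: v₁ = √(μ/r₁) = √(42829.8/3708) = 3.399 km/s.
On the transfer ellipse at r₁, vis-viva gives v_p = √[μ(2/r₁ − 1/a_t)] = 4.274 km/s.
First burn Δv₁ = |v_p − v₁| = 0.8750 km/s.
At r₂, v₂ = √(μ/r₂) = 1.7491 km/s.
Transfer-orbit speed at r₂: v_a = √[μ(2/r₂ − 1/a_t)] = 1.1319 km/s.
Second burn Δv₂ = |v₂ − v_a| = 0.6172 km/s.
Total Δv = Δv₁ + Δv₂ = 1.492 km/s.

Δv = 1.492 km/s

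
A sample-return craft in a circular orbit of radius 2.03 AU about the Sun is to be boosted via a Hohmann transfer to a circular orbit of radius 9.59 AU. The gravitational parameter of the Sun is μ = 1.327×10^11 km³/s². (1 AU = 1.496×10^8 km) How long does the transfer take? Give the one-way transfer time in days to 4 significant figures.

t = 2558 days

In km: r₁ = 2.03 × 1.496×10^8 = 3.03688×10^8 km; r₂ = 9.59 × 1.496×10^8 = 1.434664×10^9 km.
The Hohmann ellipse has a_t = (r₁ + r₂)/2 = 8.69176×10^8 km.
By Kepler's third law the transfer-orbit period is T = 2π√(a_t³/μ), so t = T/2 = 2.210×10^8 s.
Converting: 2.210×10^8 s ÷ 86400 s/day = 2558 days.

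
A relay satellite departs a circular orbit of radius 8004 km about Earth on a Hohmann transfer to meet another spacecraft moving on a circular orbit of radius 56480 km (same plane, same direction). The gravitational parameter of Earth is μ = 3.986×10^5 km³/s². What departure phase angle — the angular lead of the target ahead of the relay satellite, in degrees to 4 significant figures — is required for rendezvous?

φ = 102.4°

Semi-major axis of the transfer orbit: a_t = (8004 + 56480)/2 = 32242 km.
Transfer time t = π√(a_t³/μ) = 28810 s.
The target's mean motion on its circular orbit is ω₂ = √(μ/r₂³) = 4.704×10^-5 rad/s.
Angle swept by the target during transfer: ω₂·t = 1.355 rad = 77.64°.
The relay satellite traverses 180° on the transfer ellipse, so the target must lead by 180° − 77.64° = 102.4°.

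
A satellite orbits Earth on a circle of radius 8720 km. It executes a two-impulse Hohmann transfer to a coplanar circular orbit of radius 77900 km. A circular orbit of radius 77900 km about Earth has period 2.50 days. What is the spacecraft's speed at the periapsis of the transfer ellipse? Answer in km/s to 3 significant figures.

v = 9.08 km/s

From Kepler's third law T² = 4π²r³/μ at r = 77900 km, T = 2.50 days = 2.50 × 86400 s = 2.160×10^5 s: μ = 4π²r³/T² = 4.00004×10^5 km³/s².
Semi-major axis of the transfer orbit: a_t = (8720 + 77900)/2 = 43310 km.
At periapsis, r = 8720 km.
Vis-viva: v = √[μ(2/r − 1/a_t)] = √[4.00004×10^5 × (2/8720 − 1/43310)] = 9.083 km/s.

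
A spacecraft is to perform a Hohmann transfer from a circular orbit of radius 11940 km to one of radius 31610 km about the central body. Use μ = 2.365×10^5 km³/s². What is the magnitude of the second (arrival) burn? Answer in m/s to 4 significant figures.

Δv₂ = 709.8 m/s

The Hohmann ellipse has a_t = (r₁ + r₂)/2 = 21775 km.
On the circular orbit at r = 31610 km, v_c = √(μ/r) = 2.7353 km/s.
Transfer-orbit speed at the same r (vis-viva, a = a_t): v_t = √[μ(2/r − 1/a_t)] = 2.0255 km/s.
Δv₂ = |v_t − v_c| = |2.0255 − 2.7353| = 0.7098 km/s.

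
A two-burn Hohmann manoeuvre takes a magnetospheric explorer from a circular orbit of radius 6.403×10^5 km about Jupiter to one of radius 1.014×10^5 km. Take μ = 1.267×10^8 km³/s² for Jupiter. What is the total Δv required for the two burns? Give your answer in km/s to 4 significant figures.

The Hohmann ellipse has a_t = (r₁ + r₂)/2 = 3.7085×10^5 km.
Circular speed at r₁: v₁ = √(μ/r₁) = √(1.267×10^8/6.403×10^5) = 14.067 km/s.
Transfer-orbit speed at r₁ (vis-viva): v_a = √[μ(2/r₁ − 1/a_t)] = 7.3556 km/s.
First burn Δv₁ = |v_a − v₁| = 6.711 km/s.
At r₂, v₂ = √(μ/r₂) = 35.35 km/s.
Transfer-orbit speed at r₂: v_p = √[μ(2/r₂ − 1/a_t)] = 46.45 km/s.
Second burn Δv₂ = |v₂ − v_p| = 11.10 km/s.
Δv = Δv₁ + Δv₂ = 6.711 + 11.10 = 17.81 km/s.

Δv = 17.81 km/s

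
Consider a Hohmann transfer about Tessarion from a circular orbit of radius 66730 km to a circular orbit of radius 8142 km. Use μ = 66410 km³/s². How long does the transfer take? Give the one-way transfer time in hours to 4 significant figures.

t = 24.53 hours

The Hohmann ellipse has a_t = (r₁ + r₂)/2 = 37436 km.
Half the transfer-orbit period gives t = π√(a_t³/μ) = 88300 s.
Converting: 88300 s ÷ 3600 s/hour = 24.53 hours.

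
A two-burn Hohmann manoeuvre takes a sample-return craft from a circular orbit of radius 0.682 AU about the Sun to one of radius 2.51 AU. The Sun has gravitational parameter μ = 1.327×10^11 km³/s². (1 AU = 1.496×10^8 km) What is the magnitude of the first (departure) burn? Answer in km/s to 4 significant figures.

In km: r₁ = 0.682 × 1.496×10^8 = 1.020272×10^8 km; r₂ = 2.51 × 1.496×10^8 = 3.75496×10^8 km.
Semi-major axis of the transfer orbit: a_t = (1.020272×10^8 + 3.75496×10^8)/2 = 2.387616×10^8 km.
Circular speed at r = 1.020272×10^8 km: v_c = √(μ/r) = 36.064 km/s.
Transfer-orbit speed at the same r (vis-viva, a = a_t): v_t = √[μ(2/r − 1/a_t)] = 45.227 km/s.
Δv₁ = |v_t − v_c| = |45.227 − 36.064| = 9.163 km/s.

Δv₁ = 9.163 km/s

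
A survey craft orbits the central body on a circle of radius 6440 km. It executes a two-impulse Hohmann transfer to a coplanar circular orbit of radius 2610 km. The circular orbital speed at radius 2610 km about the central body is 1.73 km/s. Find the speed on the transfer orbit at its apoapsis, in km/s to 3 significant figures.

v = 0.836 km/s

From the circular-orbit relation v² = μ/r at r = 2610 km: μ = v²r = (1.73)² × 2610 = 7811.47 km³/s².
The Hohmann ellipse has a_t = (r₁ + r₂)/2 = 4525 km.
The apoapsis of the transfer ellipse is at r = 6440 km.
From the vis-viva equation, v = √[μ(2/r − 1/a_t)] = 0.8364 km/s.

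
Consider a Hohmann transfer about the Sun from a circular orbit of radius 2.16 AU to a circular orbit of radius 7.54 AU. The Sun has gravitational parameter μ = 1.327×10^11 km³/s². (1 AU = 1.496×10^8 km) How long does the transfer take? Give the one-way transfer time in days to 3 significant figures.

t = 1950 days

In km: r₁ = 2.16 × 1.496×10^8 = 3.23136×10^8 km; r₂ = 7.54 × 1.496×10^8 = 1.127984×10^9 km.
The Hohmann ellipse has a_t = (r₁ + r₂)/2 = 7.2556×10^8 km.
Transfer time t = π√(a_t³/μ) = π√((7.2556×10^8)³ / 1.327×10^11) = 1.685×10^8 s.
Converting: 1.685×10^8 s ÷ 86400 s/day = 1950 days.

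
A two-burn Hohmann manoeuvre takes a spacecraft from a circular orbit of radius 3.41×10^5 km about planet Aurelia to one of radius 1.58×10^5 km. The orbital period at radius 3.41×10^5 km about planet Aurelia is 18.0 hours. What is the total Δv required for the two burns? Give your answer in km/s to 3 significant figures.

From Kepler's third law T² = 4π²r³/μ at r = 3.41×10^5 km, T = 18.0 hours = 18.0 × 3600 s = 64800 s: μ = 4π²r³/T² = 3.72797×10^8 km³/s².
Semi-major axis of the transfer orbit: a_t = (3.410×10^5 + 1.580×10^5)/2 = 2.495×10^5 km.
At r₁ the circular-orbit speed is v₁ = √(μ/r₁) = 33.0643 km/s.
On the transfer ellipse at r₁, vis-viva equation gives v_a = √[μ(2/r₁ − 1/a_t)] = 26.3119 km/s.
First burn Δv₁ = |v_a − v₁| = 6.7524 km/s.
Circular speed at r₂: v₂ = √(μ/r₂) = 48.5744 km/s.
Transfer-orbit speed at r₂: v_p = √[μ(2/r₂ − 1/a_t)] = 56.7871 km/s.
Second burn Δv₂ = |v₂ − v_p| = 8.2127 km/s.
Δv = Δv₁ + Δv₂ = 6.7524 + 8.2127 = 14.97 km/s.

Δv = 15.0 km/s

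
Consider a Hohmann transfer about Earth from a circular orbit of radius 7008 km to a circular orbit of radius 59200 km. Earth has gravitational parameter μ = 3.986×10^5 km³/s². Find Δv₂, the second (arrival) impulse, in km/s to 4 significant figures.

Δv₂ = 1.401 km/s

Transfer-ellipse semi-major axis a_t = (r₁ + r₂)/2 = (7008 + 59200)/2 = 33104 km.
On the circular orbit at r = 59200 km, v_c = √(μ/r) = 2.595 km/s.
Transfer-orbit speed at the same r (vis-viva, a = a_t): v_t = √[μ(2/r − 1/a_t)] = 1.194 km/s.
Δv₂ = |v_t − v_c| = |1.194 − 2.595| = 1.401 km/s.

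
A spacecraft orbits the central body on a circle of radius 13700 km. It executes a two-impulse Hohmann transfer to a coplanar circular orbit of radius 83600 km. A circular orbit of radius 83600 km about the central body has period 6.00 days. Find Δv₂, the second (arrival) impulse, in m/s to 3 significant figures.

From Kepler's third law T² = 4π²r³/μ at r = 83600 km, T = 6.00 days = 6.00 × 86400 s = 5.184×10^5 s: μ = 4π²r³/T² = 85831.9 km³/s².
Transfer-ellipse semi-major axis a_t = (r₁ + r₂)/2 = (13700 + 83600)/2 = 48650 km.
Circular speed at r = 83600 km: v_c = √(μ/r) = 1.0133 km/s.
Transfer-orbit speed at the same r (vis-viva, a = a_t): v_t = √[μ(2/r − 1/a_t)] = 0.53770 km/s.
Δv₂ = |v_t − v_c| = |0.53770 − 1.0133| = 0.4756 km/s.

Δv₂ = 476 m/s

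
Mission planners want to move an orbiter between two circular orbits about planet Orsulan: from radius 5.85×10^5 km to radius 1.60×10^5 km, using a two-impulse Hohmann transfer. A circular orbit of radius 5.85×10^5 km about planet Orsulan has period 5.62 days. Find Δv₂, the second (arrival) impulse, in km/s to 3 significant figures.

From Kepler's third law T² = 4π²r³/μ at r = 5.85×10^5 km, T = 5.62 days = 5.62 × 86400 s = 4.85568×10^5 s: μ = 4π²r³/T² = 3.35218×10^7 km³/s².
Semi-major axis of the transfer orbit: a_t = (5.850×10^5 + 1.600×10^5)/2 = 3.725×10^5 km.
Circular speed at r = 1.600×10^5 km: v_c = √(μ/r) = 14.4745 km/s.
Vis-viva on the transfer ellipse at r = 1.600×10^5 km gives v_t = √[μ(2/r − 1/a_t)] = 18.1392 km/s.
Δv₂ = |v_t − v_c| = |18.1392 − 14.4745| = 3.665 km/s.

Δv₂ = 3.66 km/s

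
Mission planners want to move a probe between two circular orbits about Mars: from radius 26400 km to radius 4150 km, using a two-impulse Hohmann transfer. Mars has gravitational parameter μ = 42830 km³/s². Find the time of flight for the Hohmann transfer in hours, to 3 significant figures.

The Hohmann ellipse has a_t = (r₁ + r₂)/2 = 15275 km.
Half the transfer-orbit period gives t = π√(a_t³/μ) = 28660 s.
Converting: 28660 s ÷ 3600 s/hour = 7.96 hours.

t = 7.96 hours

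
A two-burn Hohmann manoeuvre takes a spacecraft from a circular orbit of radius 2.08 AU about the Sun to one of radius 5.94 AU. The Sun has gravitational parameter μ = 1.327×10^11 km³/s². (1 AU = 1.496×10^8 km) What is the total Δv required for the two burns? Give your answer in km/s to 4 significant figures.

Δv = 7.902 km/s

In km: r₁ = 2.08 × 1.496×10^8 = 3.11168×10^8 km; r₂ = 5.94 × 1.496×10^8 = 8.88624×10^8 km.
The Hohmann ellipse has a_t = (r₁ + r₂)/2 = 5.99896×10^8 km.
Circular speed at r₁: v₁ = √(μ/r₁) = √(1.327×10^11/3.11168×10^8) = 20.651 km/s.
Transfer-orbit speed at r₁ (v² = μ(2/r − 1/a)): v_p = √[μ(2/r₁ − 1/a_t)] = 25.134 km/s.
First burn Δv₁ = |v_p − v₁| = 4.483 km/s.
At r₂, v₂ = √(μ/r₂) = 12.22 km/s.
Transfer-orbit speed at r₂: v_a = √[μ(2/r₂ − 1/a_t)] = 8.801 km/s.
Second burn Δv₂ = |v₂ − v_a| = 3.419 km/s.
Total Δv = Δv₁ + Δv₂ = 7.902 km/s.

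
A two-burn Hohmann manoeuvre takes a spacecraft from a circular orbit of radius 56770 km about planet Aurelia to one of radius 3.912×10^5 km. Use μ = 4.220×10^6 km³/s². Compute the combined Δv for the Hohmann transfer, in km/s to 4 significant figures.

Δv = 4.403 km/s

The Hohmann ellipse has a_t = (r₁ + r₂)/2 = 2.23985×10^5 km.
At r₁ the circular-orbit speed is v₁ = √(μ/r₁) = 8.6218 km/s.
On the transfer ellipse at r₁, vis-viva gives v_p = √[μ(2/r₁ − 1/a_t)] = 11.394 km/s.
First burn Δv₁ = |v_p − v₁| = 2.772 km/s.
At r₂, v₂ = √(μ/r₂) = 3.2844 km/s.
Transfer-orbit speed at r₂: v_a = √[μ(2/r₂ − 1/a_t)] = 1.6535 km/s.
Second burn Δv₂ = |v₂ − v_a| = 1.631 km/s.
Δv = Δv₁ + Δv₂ = 2.772 + 1.631 = 4.403 km/s.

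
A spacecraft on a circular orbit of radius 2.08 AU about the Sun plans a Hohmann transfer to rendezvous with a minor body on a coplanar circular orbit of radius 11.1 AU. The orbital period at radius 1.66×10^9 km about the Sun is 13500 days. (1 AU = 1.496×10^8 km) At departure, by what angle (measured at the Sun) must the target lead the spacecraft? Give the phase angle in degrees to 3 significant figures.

φ = 97.7°

From Kepler's third law T² = 4π²r³/μ at r = 1.66×10^9 km, T = 13500 days = 13500 × 86400 s = 1.1664×10^9 s: μ = 4π²r³/T² = 1.32736×10^11 km³/s².
In km: r₁ = 2.08 × 1.496×10^8 = 3.11168×10^8 km; r₂ = 11.1 × 1.496×10^8 = 1.66056×10^9 km.
Semi-major axis of the transfer orbit: a_t = (3.11168×10^8 + 1.66056×10^9)/2 = 9.85864×10^8 km.
Transfer time t = π√(a_t³/μ) = 2.6692×10^8 s.
Target angular speed ω₂ = √(μ/r₂³) = 5.3841×10^-9 rad/s.
Angle swept by the target during transfer: ω₂·t = 1.4371 rad = 82.34°.
Arrival is 180° from departure on the ellipse, so φ = 180° − 82.34° = 97.7°.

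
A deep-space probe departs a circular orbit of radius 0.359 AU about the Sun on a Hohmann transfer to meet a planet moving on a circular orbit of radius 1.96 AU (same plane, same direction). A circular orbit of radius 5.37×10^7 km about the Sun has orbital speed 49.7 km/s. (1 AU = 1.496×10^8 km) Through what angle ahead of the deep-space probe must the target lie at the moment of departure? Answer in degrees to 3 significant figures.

From the circular-orbit relation v² = μ/r at r = 5.37×10^7 km: μ = v²r = (49.7)² × 5.37×10^7 = 1.32644×10^11 km³/s².
In km: r₁ = 0.359 × 1.496×10^8 = 5.37064×10^7 km; r₂ = 1.96 × 1.496×10^8 = 2.93216×10^8 km.
Semi-major axis of the transfer orbit: a_t = (5.37064×10^7 + 2.93216×10^8)/2 = 1.734612×10^8 km.
The half-period of the transfer ellipse is t = π√(a_t³/μ) = 1.9707×10^7 s.
The target's mean motion on its circular orbit is ω₂ = √(μ/r₂³) = 7.2537×10^-8 rad/s.
Angle swept by the target during transfer: ω₂·t = 1.4295 rad = 81.90°.
The deep-space probe traverses 180° on the transfer ellipse, so the target must lead by 180° − 81.90° = 98.1°.

φ = 98.1°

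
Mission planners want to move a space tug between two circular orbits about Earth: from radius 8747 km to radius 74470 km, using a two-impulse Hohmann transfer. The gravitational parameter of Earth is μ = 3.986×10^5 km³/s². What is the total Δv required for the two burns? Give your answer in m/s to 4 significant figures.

Semi-major axis of the transfer orbit: a_t = (8747 + 74470)/2 = 41608.5 km.
At r₁ the circular-orbit speed is v₁ = √(μ/r₁) = 6.75055 km/s.
Transfer-orbit speed at r₁ (vis-viva equation): v_p = √[μ(2/r₁ − 1/a_t)] = 9.03106 km/s.
First burn Δv₁ = |v_p − v₁| = 2.2805 km/s.
At r₂, v₂ = √(μ/r₂) = 2.31355 km/s.
Transfer-orbit speed at r₂: v_a = √[μ(2/r₂ − 1/a_t)] = 1.06076 km/s.
Second burn Δv₂ = |v₂ − v_a| = 1.2528 km/s.
Δv = Δv₁ + Δv₂ = 2.2805 + 1.2528 = 3.533 km/s.

Δv = 3533 m/s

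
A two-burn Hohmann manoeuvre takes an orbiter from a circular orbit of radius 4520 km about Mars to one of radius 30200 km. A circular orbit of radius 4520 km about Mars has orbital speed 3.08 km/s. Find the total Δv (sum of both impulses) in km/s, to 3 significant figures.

Δv = 1.57 km/s

From the circular-orbit relation v² = μ/r at r = 4520 km: μ = v²r = (3.08)² × 4520 = 42878.5 km³/s².
Transfer-ellipse semi-major axis a_t = (r₁ + r₂)/2 = (4520 + 30200)/2 = 17360 km.
At r₁ the circular-orbit speed is v₁ = √(μ/r₁) = 3.0800 km/s.
On the transfer ellipse at r₁, vis-viva gives v_p = √[μ(2/r₁ − 1/a_t)] = 4.0624 km/s.
First burn Δv₁ = |v_p − v₁| = 0.9824 km/s.
Circular speed at r₂: v₂ = √(μ/r₂) = 1.1916 km/s.
Transfer-orbit speed at r₂: v_a = √[μ(2/r₂ − 1/a_t)] = 0.60801 km/s.
Second burn Δv₂ = |v₂ − v_a| = 0.5836 km/s.
Δv = Δv₁ + Δv₂ = 0.9824 + 0.5836 = 1.566 km/s.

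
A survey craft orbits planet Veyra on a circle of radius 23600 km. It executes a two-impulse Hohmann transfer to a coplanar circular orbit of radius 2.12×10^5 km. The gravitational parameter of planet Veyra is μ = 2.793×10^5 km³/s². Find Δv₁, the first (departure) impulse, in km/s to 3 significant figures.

Transfer-ellipse semi-major axis a_t = (r₁ + r₂)/2 = (23600 + 2.120×10^5)/2 = 1.178×10^5 km.
Circular speed at r = 23600 km: v_c = √(μ/r) = 3.440 km/s.
Vis-viva on the transfer ellipse at r = 23600 km gives v_t = √[μ(2/r − 1/a_t)] = 4.615 km/s.
Δv₁ = |v_t − v_c| = |4.615 − 3.440| = 1.175 km/s.

Δv₁ = 1.17 km/s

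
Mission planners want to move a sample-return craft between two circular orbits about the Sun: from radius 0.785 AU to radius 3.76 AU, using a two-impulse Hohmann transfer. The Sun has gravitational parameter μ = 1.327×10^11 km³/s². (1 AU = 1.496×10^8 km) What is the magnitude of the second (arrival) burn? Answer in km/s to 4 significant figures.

Δv₂ = 6.332 km/s

In km: r₁ = 0.785 × 1.496×10^8 = 1.17436×10^8 km; r₂ = 3.76 × 1.496×10^8 = 5.62496×10^8 km.
The Hohmann ellipse has a_t = (r₁ + r₂)/2 = 3.39966×10^8 km.
On the circular orbit at r = 5.62496×10^8 km, v_c = √(μ/r) = 15.359 km/s.
Vis-viva on the transfer ellipse at r = 5.62496×10^8 km gives v_t = √[μ(2/r − 1/a_t)] = 9.0273 km/s.
Δv₂ = |v_t − v_c| = |9.0273 − 15.359| = 6.332 km/s.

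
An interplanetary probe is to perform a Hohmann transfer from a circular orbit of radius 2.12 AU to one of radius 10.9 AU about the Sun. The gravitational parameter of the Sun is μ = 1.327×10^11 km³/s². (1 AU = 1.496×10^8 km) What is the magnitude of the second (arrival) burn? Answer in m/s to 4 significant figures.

In km: r₁ = 2.12 × 1.496×10^8 = 3.17152×10^8 km; r₂ = 10.9 × 1.496×10^8 = 1.63064×10^9 km.
Transfer-ellipse semi-major axis a_t = (r₁ + r₂)/2 = (3.17152×10^8 + 1.63064×10^9)/2 = 9.73896×10^8 km.
Circular speed at r = 1.63064×10^9 km: v_c = √(μ/r) = 9.021 km/s.
Vis-viva on the transfer ellipse at r = 1.63064×10^9 km gives v_t = √[μ(2/r − 1/a_t)] = 5.148 km/s.
Δv₂ = |v_t − v_c| = |5.148 − 9.021| = 3.873 km/s.

Δv₂ = 3873 m/s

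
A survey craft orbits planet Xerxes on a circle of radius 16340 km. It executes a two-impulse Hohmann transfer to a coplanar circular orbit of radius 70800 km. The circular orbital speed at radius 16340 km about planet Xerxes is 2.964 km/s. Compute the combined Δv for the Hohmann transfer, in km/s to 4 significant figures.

Δv = 1.366 km/s

From the circular-orbit relation v² = μ/r at r = 16340 km: μ = v²r = (2.964)² × 16340 = 1.43552×10^5 km³/s².
Transfer-ellipse semi-major axis a_t = (r₁ + r₂)/2 = (16340 + 70800)/2 = 43570 km.
At r₁ the circular-orbit speed is v₁ = √(μ/r₁) = 2.9640 km/s.
On the transfer ellipse at r₁, vis-viva equation gives v_p = √[μ(2/r₁ − 1/a_t)] = 3.7783 km/s.
First burn Δv₁ = |v_p − v₁| = 0.8143 km/s.
At r₂, v₂ = √(μ/r₂) = 1.4239 km/s.
Transfer-orbit speed at r₂: v_a = √[μ(2/r₂ − 1/a_t)] = 0.87201 km/s.
Second burn Δv₂ = |v₂ − v_a| = 0.5519 km/s.
Δv = Δv₁ + Δv₂ = 0.8143 + 0.5519 = 1.366 km/s.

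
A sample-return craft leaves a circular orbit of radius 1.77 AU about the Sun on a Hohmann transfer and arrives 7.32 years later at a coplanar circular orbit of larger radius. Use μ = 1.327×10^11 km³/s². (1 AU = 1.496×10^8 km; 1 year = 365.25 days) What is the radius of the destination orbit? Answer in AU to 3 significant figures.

r₂ = 10.2 AU

In km: r₁ = 1.77 × 1.496×10^8 = 2.64792×10^8 km.
Transfer time t = 7.32 years × 365.25 × 86400 s = 2.31001632×10^8 s, and t = π√(a_t³/μ).
So a_t = (μ t²/π²)^(1/3) = (1.327×10^11 × (2.31001632×10^8)² / π²)^(1/3) = 8.9523×10^8 km.
Since a_t = (r₁ + r₂)/2, r₂ = 2a_t − r₁ = 2×8.9523×10^8 − 2.64792×10^8 = 1.525668×10^9 km.
In AU: r₂ = 1.525668×10^9 / 1.496×10^8 = 10.2 AU.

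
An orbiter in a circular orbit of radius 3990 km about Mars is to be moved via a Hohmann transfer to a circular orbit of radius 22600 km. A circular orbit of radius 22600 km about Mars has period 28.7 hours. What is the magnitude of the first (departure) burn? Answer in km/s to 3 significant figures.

From Kepler's third law T² = 4π²r³/μ at r = 22600 km, T = 28.7 hours = 28.7 × 3600 s = 1.0332×10^5 s: μ = 4π²r³/T² = 42689.0 km³/s².
The Hohmann ellipse has a_t = (r₁ + r₂)/2 = 13295 km.
On the circular orbit at r = 3990 km, v_c = √(μ/r) = 3.2709 km/s.
Transfer-orbit speed at the same r (vis-viva, a = a_t): v_t = √[μ(2/r − 1/a_t)] = 4.2646 km/s.
Δv₁ = |v_t − v_c| = |4.2646 − 3.2709| = 0.9937 km/s.

Δv₁ = 0.994 km/s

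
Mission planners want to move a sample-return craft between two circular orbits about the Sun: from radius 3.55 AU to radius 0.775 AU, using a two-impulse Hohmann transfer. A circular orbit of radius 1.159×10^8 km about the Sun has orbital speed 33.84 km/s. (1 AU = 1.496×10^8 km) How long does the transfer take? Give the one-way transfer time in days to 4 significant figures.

From the circular-orbit relation v² = μ/r at r = 1.159×10^8 km: μ = v²r = (33.84)² × 1.159×10^8 = 1.32722×10^11 km³/s².
In km: r₁ = 3.55 × 1.496×10^8 = 5.3108×10^8 km; r₂ = 0.775 × 1.496×10^8 = 1.1594×10^8 km.
Transfer-ellipse semi-major axis a_t = (r₁ + r₂)/2 = (5.3108×10^8 + 1.1594×10^8)/2 = 3.2351×10^8 km.
By Kepler's third law the transfer-orbit period is T = 2π√(a_t³/μ), so t = T/2 = 5.018×10^7 s.
Converting: 5.018×10^7 s ÷ 86400 s/day = 580.8 days.

t = 580.8 days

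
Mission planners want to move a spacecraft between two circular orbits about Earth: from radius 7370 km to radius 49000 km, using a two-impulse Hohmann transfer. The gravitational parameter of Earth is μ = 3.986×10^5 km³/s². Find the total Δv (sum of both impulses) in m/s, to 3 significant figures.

Δv = 3740 m/s

Semi-major axis of the transfer orbit: a_t = (7370 + 49000)/2 = 28185 km.
Circular speed at r₁: v₁ = √(μ/r₁) = √(3.986×10^5/7370) = 7.3542 km/s.
Transfer-orbit speed at r₁ (vis-viva): v_p = √[μ(2/r₁ − 1/a_t)] = 9.6967 km/s.
First burn Δv₁ = |v_p − v₁| = 2.3425 km/s.
Circular speed at r₂: v₂ = √(μ/r₂) = 2.85214 km/s.
Transfer-orbit speed at r₂: v_a = √[μ(2/r₂ − 1/a_t)] = 1.45846 km/s.
Second burn Δv₂ = |v₂ − v_a| = 1.3937 km/s.
Δv = Δv₁ + Δv₂ = 2.3425 + 1.3937 = 3.736 km/s.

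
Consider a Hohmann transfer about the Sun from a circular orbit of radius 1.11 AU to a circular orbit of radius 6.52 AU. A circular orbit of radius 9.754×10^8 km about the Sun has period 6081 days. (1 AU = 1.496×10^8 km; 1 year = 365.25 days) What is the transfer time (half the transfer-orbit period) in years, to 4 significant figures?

t = 3.726 years

From Kepler's third law T² = 4π²r³/μ at r = 9.754×10^8 km, T = 6081 days = 6081 × 86400 s = 5.253984×10^8 s: μ = 4π²r³/T² = 1.32718×10^11 km³/s².
In km: r₁ = 1.11 × 1.496×10^8 = 1.66056×10^8 km; r₂ = 6.52 × 1.496×10^8 = 9.75392×10^8 km.
The Hohmann ellipse has a_t = (r₁ + r₂)/2 = 5.70724×10^8 km.
Half the transfer-orbit period gives t = π√(a_t³/μ) = 1.1758×10^8 s.
Converting: 1.1758×10^8 s ÷ 3.15576×10^7 s/year (365.25 × 86400) = 3.726 years.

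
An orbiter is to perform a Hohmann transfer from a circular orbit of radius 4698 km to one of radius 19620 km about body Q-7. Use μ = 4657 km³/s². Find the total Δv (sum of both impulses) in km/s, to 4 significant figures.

The Hohmann ellipse has a_t = (r₁ + r₂)/2 = 12159 km.
Circular speed at r₁: v₁ = √(μ/r₁) = √(4657/4698) = 0.99563 km/s.
On the transfer ellipse at r₁, vis-viva equation gives v_p = √[μ(2/r₁ − 1/a_t)] = 1.2647 km/s.
First burn Δv₁ = |v_p − v₁| = 0.2691 km/s.
At r₂, v₂ = √(μ/r₂) = 0.4872 km/s.
Transfer-orbit speed at r₂: v_a = √[μ(2/r₂ − 1/a_t)] = 0.3028 km/s.
Second burn Δv₂ = |v₂ − v_a| = 0.1844 km/s.
Δv = Δv₁ + Δv₂ = 0.2691 + 0.1844 = 0.4535 km/s.

Δv = 0.4535 km/s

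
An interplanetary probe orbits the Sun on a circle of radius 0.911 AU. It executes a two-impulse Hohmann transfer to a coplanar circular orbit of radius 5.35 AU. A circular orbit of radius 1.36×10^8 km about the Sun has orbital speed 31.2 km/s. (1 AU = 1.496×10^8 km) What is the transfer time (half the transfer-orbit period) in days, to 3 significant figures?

t = 1010 days

From the circular-orbit relation v² = μ/r at r = 1.36×10^8 km: μ = v²r = (31.2)² × 1.36×10^8 = 1.32388×10^11 km³/s².
In km: r₁ = 0.911 × 1.496×10^8 = 1.362856×10^8 km; r₂ = 5.35 × 1.496×10^8 = 8.0036×10^8 km.
Transfer-ellipse semi-major axis a_t = (r₁ + r₂)/2 = (1.362856×10^8 + 8.0036×10^8)/2 = 4.683228×10^8 km.
Transfer time t = π√(a_t³/μ) = π√((4.683228×10^8)³ / 1.32388×10^11) = 8.751×10^7 s.
Converting: 8.751×10^7 s ÷ 86400 s/day = 1010 days.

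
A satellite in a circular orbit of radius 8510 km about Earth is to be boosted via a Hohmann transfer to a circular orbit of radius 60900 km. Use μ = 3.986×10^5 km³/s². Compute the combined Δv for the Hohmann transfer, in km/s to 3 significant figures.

The Hohmann ellipse has a_t = (r₁ + r₂)/2 = 34705 km.
At r₁ the circular-orbit speed is v₁ = √(μ/r₁) = 6.8439 km/s.
On the transfer ellipse at r₁, v² = μ(2/r − 1/a) gives v_p = √[μ(2/r₁ − 1/a_t)] = 9.0660 km/s.
First burn Δv₁ = |v_p − v₁| = 2.2221 km/s.
Circular speed at r₂: v₂ = √(μ/r₂) = 2.5584 km/s.
Transfer-orbit speed at r₂: v_a = √[μ(2/r₂ − 1/a_t)] = 1.2669 km/s.
Second burn Δv₂ = |v₂ − v_a| = 1.2915 km/s.
Total Δv = Δv₁ + Δv₂ = 3.514 km/s.

Δv = 3.51 km/s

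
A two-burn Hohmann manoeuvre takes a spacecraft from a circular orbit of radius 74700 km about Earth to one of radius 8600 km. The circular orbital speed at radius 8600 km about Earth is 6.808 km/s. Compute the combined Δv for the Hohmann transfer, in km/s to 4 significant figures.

Δv = 3.570 km/s

From the circular-orbit relation v² = μ/r at r = 8600 km: μ = v²r = (6.808)² × 8600 = 3.98600×10^5 km³/s².
Semi-major axis of the transfer orbit: a_t = (74700 + 8600)/2 = 41650 km.
At r₁ the circular-orbit speed is v₁ = √(μ/r₁) = 2.3100 km/s.
On the transfer ellipse at r₁, vis-viva gives v_a = √[μ(2/r₁ − 1/a_t)] = 1.0497 km/s.
First burn Δv₁ = |v_a − v₁| = 1.2603 km/s.
At r₂, v₂ = √(μ/r₂) = 6.8080 km/s.
Transfer-orbit speed at r₂: v_p = √[μ(2/r₂ − 1/a_t)] = 9.1174 km/s.
Second burn Δv₂ = |v₂ − v_p| = 2.3094 km/s.
Total Δv = Δv₁ + Δv₂ = 3.570 km/s.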